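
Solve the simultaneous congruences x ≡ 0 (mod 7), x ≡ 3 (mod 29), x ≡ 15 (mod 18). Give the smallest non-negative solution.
The moduli 7, 29, 18 are pairwise coprime, so by the CRT there is a unique solution mod 7·29·18 = 3654.
Solve by successive substitution. Start with x ≡ 0 (mod 7).
  Combine with x ≡ 3 (mod 29): write x = 7·t and require 7·t ≡ 3 (mod 29). Since 7^(−1) ≡ 25 (mod 29), t ≡ 25·3 ≡ 17 (mod 29). So x ≡ 7·17 = 119 (mod 203).
  Combine with x ≡ 15 (mod 18): write x = 119 + 203·t and require 119 + 203·t ≡ 15 (mod 18), i.e. 203·t ≡ 15 − 119 ≡ 4 (mod 18). Since 203^(−1) ≡ 11 (mod 18) (203 ≡ 5 (mod 18)), t ≡ 11·4 ≡ 8 (mod 18). So x ≡ 119 + 203·8 = 1743 (mod 3654).
Unique solution in [0, 3654): x = 1743.

Final answer: x ≡ 1743 (mod 3654); the representative in [0, 3654) is 1743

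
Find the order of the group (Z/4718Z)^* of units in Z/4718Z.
|(Z/4718Z)^*| = 2016

(Z/4718Z)^* consists of the classes a with gcd(a, 4718) = 1, so its order is φ(4718). φ is multiplicative, with φ(p^e) = p^e − p^(e−1). Factorise 4718 = 2 · 7 · 337. Then
  φ(4718) = (2 − 1) · (7 − 1) · (337 − 1) = 1 · 6 · 336 = 2016.
Thus |(Z/4718Z)^*| = 2016.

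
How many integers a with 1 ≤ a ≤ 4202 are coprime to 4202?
1900

The number of a ∈ {1, ..., 4202} with gcd(a, 4202) = 1 is by definition Euler's totient φ(4202). φ is multiplicative, with φ(p^e) = p^e − p^(e−1). Factorise 4202 = 2 · 11 · 191. Then
  φ(4202) = (2 − 1) · (11 − 1) · (191 − 1) = 1 · 10 · 190 = 1900.
So there are 1900 such integers.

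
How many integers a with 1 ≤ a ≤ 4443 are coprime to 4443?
The number of a ∈ {1, ..., 4443} with gcd(a, 4443) = 1 is by definition Euler's totient φ(4443). φ is multiplicative, with φ(p^e) = p^e − p^(e−1). Factorise 4443 = 3 · 1481. Then
  φ(4443) = (3 − 1) · (1481 − 1) = 2 · 1480 = 2960.
So there are 2960 such integers.

Final answer: 2960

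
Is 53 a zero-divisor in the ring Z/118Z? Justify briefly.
NO

gcd(53, 118) = 1, so 53 is a unit in Z/118Z (it has a multiplicative inverse). A unit cannot be a zero-divisor: if 53·b ≡ 0 then multiplying both sides by 53^(−1) gives b ≡ 0. So 53 is not a zero-divisor.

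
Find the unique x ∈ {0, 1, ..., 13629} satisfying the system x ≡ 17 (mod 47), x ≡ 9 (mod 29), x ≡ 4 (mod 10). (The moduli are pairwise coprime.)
x ≡ 7114 (mod 13630); the representative in [0, 13630) is 7114

The moduli 47, 29, 10 are pairwise coprime, so by the CRT there is a unique solution mod 47·29·10 = 13630.
Solve by successive substitution. Start with x ≡ 17 (mod 47).
  Combine with x ≡ 9 (mod 29): write x = 17 + 47·t and require 17 + 47·t ≡ 9 (mod 29), i.e. 47·t ≡ 9 − 17 ≡ 21 (mod 29). Since 47^(−1) ≡ 21 (mod 29) (47 ≡ 18 (mod 29)), t ≡ 21·21 ≡ 6 (mod 29). So x ≡ 17 + 47·6 = 299 (mod 1363).
  Combine with x ≡ 4 (mod 10): write x = 299 + 1363·t and require 299 + 1363·t ≡ 4 (mod 10), i.e. 1363·t ≡ 4 − 299 ≡ 5 (mod 10). Since 1363^(−1) ≡ 7 (mod 10) (1363 ≡ 3 (mod 10)), t ≡ 7·5 ≡ 5 (mod 10). So x ≡ 299 + 1363·5 = 7114 (mod 13630).
Unique solution in [0, 13630): x = 7114.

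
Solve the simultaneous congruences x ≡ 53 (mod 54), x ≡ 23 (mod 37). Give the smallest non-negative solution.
The moduli 54, 37 are pairwise coprime, so by the CRT there is a unique solution mod 54·37 = 1998.
Solve by successive substitution. Start with x ≡ 53 (mod 54).
  Combine with x ≡ 23 (mod 37): write x = 53 + 54·t and require 53 + 54·t ≡ 23 (mod 37), i.e. 54·t ≡ 23 − 53 ≡ 7 (mod 37). Since 54^(−1) ≡ 24 (mod 37) (54 ≡ 17 (mod 37)), t ≡ 24·7 ≡ 20 (mod 37). So x ≡ 53 + 54·20 = 1133 (mod 1998).
Unique solution in [0, 1998): x = 1133.

Final answer: x ≡ 1133 (mod 1998); the representative in [0, 1998) is 1133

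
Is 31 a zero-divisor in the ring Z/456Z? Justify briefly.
gcd(31, 456) = 1, so 31 is a unit in Z/456Z (it has a multiplicative inverse). A unit cannot be a zero-divisor: if 31·b ≡ 0 then multiplying both sides by 31^(−1) gives b ≡ 0. So 31 is not a zero-divisor.

Final answer: NO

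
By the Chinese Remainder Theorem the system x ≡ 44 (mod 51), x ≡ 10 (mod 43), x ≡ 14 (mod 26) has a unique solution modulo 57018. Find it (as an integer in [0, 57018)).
x ≡ 45332 (mod 57018); the representative in [0, 57018) is 45332

The moduli 51, 43, 26 are pairwise coprime, so by the CRT there is a unique solution mod 51·43·26 = 57018.
Solve by successive substitution. Start with x ≡ 44 (mod 51).
  Combine with x ≡ 10 (mod 43): write x = 44 + 51·t and require 44 + 51·t ≡ 10 (mod 43), i.e. 51·t ≡ 10 − 44 ≡ 9 (mod 43). Since 51^(−1) ≡ 27 (mod 43) (51 ≡ 8 (mod 43)), t ≡ 27·9 ≡ 28 (mod 43). So x ≡ 44 + 51·28 = 1472 (mod 2193).
  Combine with x ≡ 14 (mod 26): write x = 1472 + 2193·t and require 1472 + 2193·t ≡ 14 (mod 26), i.e. 2193·t ≡ 14 − 1472 ≡ 24 (mod 26). Since 2193^(−1) ≡ 3 (mod 26) (2193 ≡ 9 (mod 26)), t ≡ 3·24 ≡ 20 (mod 26). So x ≡ 1472 + 2193·20 = 45332 (mod 57018).
Unique solution in [0, 57018): x = 45332.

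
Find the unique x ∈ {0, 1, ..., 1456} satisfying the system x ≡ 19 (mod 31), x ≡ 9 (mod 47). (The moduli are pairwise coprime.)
The moduli 31, 47 are pairwise coprime, so by the CRT there is a unique solution mod 31·47 = 1457.
Solve by successive substitution. Start with x ≡ 19 (mod 31).
  Combine with x ≡ 9 (mod 47): write x = 19 + 31·t and require 19 + 31·t ≡ 9 (mod 47), i.e. 31·t ≡ 9 − 19 ≡ 37 (mod 47). Since 31^(−1) ≡ 44 (mod 47), t ≡ 44·37 ≡ 30 (mod 47). So x ≡ 19 + 31·30 = 949 (mod 1457).
Unique solution in [0, 1457): x = 949.

Final answer: x ≡ 949 (mod 1457); the representative in [0, 1457) is 949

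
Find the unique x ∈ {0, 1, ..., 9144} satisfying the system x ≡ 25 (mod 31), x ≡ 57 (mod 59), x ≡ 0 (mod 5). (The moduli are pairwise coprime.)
The moduli 31, 59, 5 are pairwise coprime, so by the CRT there is a unique solution mod 31·59·5 = 9145.
Solve by successive substitution. Start with x ≡ 25 (mod 31).
  Combine with x ≡ 57 (mod 59): write x = 25 + 31·t and require 25 + 31·t ≡ 57 (mod 59), i.e. 31·t ≡ 57 − 25 ≡ 32 (mod 59). Since 31^(−1) ≡ 40 (mod 59), t ≡ 40·32 ≡ 41 (mod 59). So x ≡ 25 + 31·41 = 1296 (mod 1829).
  Combine with x ≡ 0 (mod 5): write x = 1296 + 1829·t and require 1296 + 1829·t ≡ 0 (mod 5), i.e. 1829·t ≡ 0 − 1296 ≡ 4 (mod 5). Since 1829^(−1) ≡ 4 (mod 5) (1829 ≡ 4 (mod 5)), t ≡ 4·4 ≡ 1 (mod 5). So x ≡ 1296 + 1829·1 = 3125 (mod 9145).
Unique solution in [0, 9145): x = 3125.

Final answer: x ≡ 3125 (mod 9145); the representative in [0, 9145) is 3125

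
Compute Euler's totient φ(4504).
φ is multiplicative, with φ(p^e) = p^e − p^(e−1). Factorise 4504 = 2^3 · 563. Then
  φ(4504) = (2^3 − 2^2) · (563 − 1) = 4 · 562 = 2248.

Final answer: φ(4504) = 2248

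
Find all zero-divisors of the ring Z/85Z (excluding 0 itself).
An element a ∈ Z/85Z (with a ≠ 0) is a zero-divisor iff gcd(a, 85) > 1 (because a is a unit precisely when gcd(a, n) = 1, and in Z/nZ every nonzero, non-unit element is a zero-divisor). Scan a = 1, ..., 84 and keep those with gcd(a, 85) > 1:
  gcd(5, 85) = 5, gcd(10, 85) = 5, gcd(15, 85) = 5, gcd(17, 85) = 17, gcd(20, 85) = 5, gcd(25, 85) = 5, gcd(30, 85) = 5, gcd(34, 85) = 17, gcd(35, 85) = 5, gcd(40, 85) = 5, gcd(45, 85) = 5, gcd(50, 85) = 5, gcd(51, 85) = 17, gcd(55, 85) = 5, gcd(60, 85) = 5, gcd(65, 85) = 5, gcd(68, 85) = 17, gcd(70, 85) = 5, gcd(75, 85) = 5, gcd(80, 85) = 5.
All other a ∈ {1, ..., 84} have gcd(a, 85) = 1 and are units. So the nonzero zero-divisors are exactly the 20 values of a appearing in this scan.

Final answer: nonzero zero-divisors of Z/85Z = {5, 10, 15, 17, 20, 25, 30, 34, 35, 40, 45, 50, 51, 55, 60, 65, 68, 70, 75, 80}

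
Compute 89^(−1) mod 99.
Apply the extended Euclidean algorithm to (99, 89), tracking rows (r, s, t) with s·99 + t·89 = r. Each division r_prev = q·r_cur + r_new produces the new row as (previous row) − q·(current row):
  row A: (99, 1, 0)   [1·99 + 0·89 = 99]
  row B: (89, 0, 1)   [0·99 + 1·89 = 89]
  99 = 1·89 + 10   → row C = row A − 1·row B = (10, 1, −1)   [check: 1·99 − 1·89 = 10]
  89 = 8·10 + 9   → row D = row B − 8·row C = (9, −8, 9)   [check: −8·99 + 9·89 = 9]
  10 = 1·9 + 1   → row E = row C − 1·row D = (1, 9, −10)   [check: 9·99 − 10·89 = 1]
  9 = 9·1 + 0   → remainder 0, stop. gcd = 1 (last nonzero row E).
The gcd is 1, so 89 is invertible mod 99. The last nonzero row gives 9·99 − 10·89 = 1, so t = −10. So 89^(−1) ≡ −10 ≡ 89 (mod 99). Verify: 89 · 89 = 7921 ≡ 1 (mod 99). ✓

Final answer: 89^(−1) ≡ 89 (mod 99)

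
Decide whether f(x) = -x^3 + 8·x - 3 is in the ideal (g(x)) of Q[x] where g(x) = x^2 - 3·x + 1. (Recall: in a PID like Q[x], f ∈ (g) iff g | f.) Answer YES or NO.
In Q[x] the ideal (g) consists of all multiples of g, so f ∈ (g) iff g | f, i.e. iff the remainder of f on division by g is 0. Divide f by g (g is monic, so eliminate the leading term of the running remainder at each step):
  leading term -x^3: subtract (-x)·g(x) = -x^3 + 3·x^2 - x, leaving -3·x^2 + 9·x - 3
  leading term -3·x^2: subtract (-3)·g(x) = -3·x^2 + 9·x - 3, leaving 0
The remainder is 0, so f(x) = g(x) · h(x) with h(x) = -x - 3. Hence g | f, i.e. f ∈ (g).

Final answer: YES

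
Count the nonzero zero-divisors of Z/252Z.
Z/252Z has 179 nonzero zero-divisors

In Z/252Z each nonzero element is either a unit (gcd with 252 is 1) or a zero-divisor (gcd > 1). The number of units is φ(252): factorise 252 = 2^2 · 3^2 · 7, so φ(252) = (2^2 − 2^1) · (3^2 − 3^1) · (7 − 1) = 2 · 6 · 6 = 72. The nonzero elements number 252 − 1 = 251. Hence the nonzero zero-divisors number 251 − 72 = 179.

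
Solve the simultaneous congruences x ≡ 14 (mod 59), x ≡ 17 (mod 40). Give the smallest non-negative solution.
The moduli 59, 40 are pairwise coprime, so by the CRT there is a unique solution mod 59·40 = 2360.
Solve by successive substitution. Start with x ≡ 14 (mod 59).
  Combine with x ≡ 17 (mod 40): write x = 14 + 59·t and require 14 + 59·t ≡ 17 (mod 40), i.e. 59·t ≡ 17 − 14 ≡ 3 (mod 40). Since 59^(−1) ≡ 19 (mod 40) (59 ≡ 19 (mod 40)), t ≡ 19·3 ≡ 17 (mod 40). So x ≡ 14 + 59·17 = 1017 (mod 2360).
Unique solution in [0, 2360): x = 1017.

Final answer: x ≡ 1017 (mod 2360); the representative in [0, 2360) is 1017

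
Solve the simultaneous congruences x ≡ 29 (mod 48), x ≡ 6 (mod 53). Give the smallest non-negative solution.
The moduli 48, 53 are pairwise coprime, so by the CRT there is a unique solution mod 48·53 = 2544.
Solve by successive substitution. Start with x ≡ 29 (mod 48).
  Combine with x ≡ 6 (mod 53): write x = 29 + 48·t and require 29 + 48·t ≡ 6 (mod 53), i.e. 48·t ≡ 6 − 29 ≡ 30 (mod 53). Since 48^(−1) ≡ 21 (mod 53), t ≡ 21·30 ≡ 47 (mod 53). So x ≡ 29 + 48·47 = 2285 (mod 2544).
Unique solution in [0, 2544): x = 2285.

Final answer: x ≡ 2285 (mod 2544); the representative in [0, 2544) is 2285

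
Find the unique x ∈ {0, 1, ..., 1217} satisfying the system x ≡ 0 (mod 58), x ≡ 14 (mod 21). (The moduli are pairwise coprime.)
The moduli 58, 21 are pairwise coprime, so by the CRT there is a unique solution mod 58·21 = 1218.
Solve by successive substitution. Start with x ≡ 0 (mod 58).
  Combine with x ≡ 14 (mod 21): write x = 58·t and require 58·t ≡ 14 (mod 21). Since 58^(−1) ≡ 4 (mod 21) (58 ≡ 16 (mod 21)), t ≡ 4·14 ≡ 14 (mod 21). So x ≡ 58·14 = 812 (mod 1218).
Unique solution in [0, 1218): x = 812.

Final answer: x ≡ 812 (mod 1218); the representative in [0, 1218) is 812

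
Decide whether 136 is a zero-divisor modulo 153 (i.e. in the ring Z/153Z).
gcd(136, 153) = 17 > 1, so 136 is not a unit in Z/153Z. In Z/nZ every nonzero non-unit is a zero-divisor: explicitly, take b = 153/gcd = 9 ≠ 0 (mod 153); then 136·9 = 1224 = 8·153, i.e. 136·9 ≡ 0 (mod 153). So 136 is a zero-divisor.

Final answer: YES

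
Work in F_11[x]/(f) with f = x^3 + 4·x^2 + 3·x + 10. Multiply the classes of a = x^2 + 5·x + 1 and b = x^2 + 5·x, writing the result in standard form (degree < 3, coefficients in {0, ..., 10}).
Multiply as integer polynomials: a · b = x^4 + 10·x^3 + 26·x^2 + 5·x. Reducing coefficients mod 11: a · b ≡ x^4 + 10·x^3 + 4·x^2 + 5·x. Now divide by f(x) = x^3 + 4·x^2 + 3·x + 10 in F_11[x], eliminating the leading term at each step:
  leading term x^4: subtract (x)·f(x) = x^4 + 4·x^3 + 3·x^2 + 10·x, leaving 6·x^3 + x^2 + 6·x (coefficients mod 11)
  leading term 6·x^3: subtract (6)·f(x) = 6·x^3 + 2·x^2 + 7·x + 5, leaving 10·x^2 + 10·x + 6 (coefficients mod 11)
The degree is now < 3, so this is the remainder. Hence a · b ≡ 10·x^2 + 10·x + 6 in F_11[x]/(f).

Final answer: a · b ≡ 10·x^2 + 10·x + 6 (mod f(x))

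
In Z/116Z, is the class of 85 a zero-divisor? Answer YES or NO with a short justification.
gcd(85, 116) = 1, so 85 is a unit in Z/116Z (it has a multiplicative inverse). A unit cannot be a zero-divisor: if 85·b ≡ 0 then multiplying both sides by 85^(−1) gives b ≡ 0. So 85 is not a zero-divisor.

Final answer: NO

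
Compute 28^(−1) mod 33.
28^(−1) ≡ 13 (mod 33)

Apply the extended Euclidean algorithm to (33, 28), tracking rows (r, s, t) with s·33 + t·28 = r. Each division r_prev = q·r_cur + r_new produces the new row as (previous row) − q·(current row):
  row A: (33, 1, 0)   [1·33 + 0·28 = 33]
  row B: (28, 0, 1)   [0·33 + 1·28 = 28]
  33 = 1·28 + 5   → row C = row A − 1·row B = (5, 1, −1)   [check: 1·33 − 1·28 = 5]
  28 = 5·5 + 3   → row D = row B − 5·row C = (3, −5, 6)   [check: −5·33 + 6·28 = 3]
  5 = 1·3 + 2   → row E = row C − 1·row D = (2, 6, −7)   [check: 6·33 − 7·28 = 2]
  3 = 1·2 + 1   → row F = row D − 1·row E = (1, −11, 13)   [check: −11·33 + 13·28 = 1]
  2 = 2·1 + 0   → remainder 0, stop. gcd = 1 (last nonzero row F).
The gcd is 1, so 28 is invertible mod 33. The last nonzero row gives −11·33 + 13·28 = 1, so t = 13. So 28^(−1) ≡ 13 (mod 33). Verify: 28 · 13 = 364 ≡ 1 (mod 33). ✓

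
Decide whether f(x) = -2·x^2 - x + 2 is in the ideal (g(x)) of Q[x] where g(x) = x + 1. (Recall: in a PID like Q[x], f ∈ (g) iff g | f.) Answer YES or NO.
In Q[x] the ideal (g) consists of all multiples of g, so f ∈ (g) iff g | f, i.e. iff the remainder of f on division by g is 0. Divide f by g (g is monic, so eliminate the leading term of the running remainder at each step):
  leading term -2·x^2: subtract (-2·x)·g(x) = -2·x^2 - 2·x, leaving x + 2
  leading term x: subtract (1)·g(x) = x + 1, leaving 1
The remainder r(x) = 1 ≠ 0 (and deg r < deg g), so g ∤ f, i.e. f ∉ (g).

Final answer: NO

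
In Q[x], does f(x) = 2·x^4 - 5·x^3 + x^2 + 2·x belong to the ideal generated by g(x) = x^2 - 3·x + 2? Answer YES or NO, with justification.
YES

In Q[x] the ideal (g) consists of all multiples of g, so f ∈ (g) iff g | f, i.e. iff the remainder of f on division by g is 0. Divide f by g (g is monic, so eliminate the leading term of the running remainder at each step):
  leading term 2·x^4: subtract (2·x^2)·g(x) = 2·x^4 - 6·x^3 + 4·x^2, leaving x^3 - 3·x^2 + 2·x
  leading term x^3: subtract (x)·g(x) = x^3 - 3·x^2 + 2·x, leaving 0
The remainder is 0, so f(x) = g(x) · h(x) with h(x) = 2·x^2 + x. Hence g | f, i.e. f ∈ (g).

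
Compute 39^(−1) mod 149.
39^(−1) ≡ 107 (mod 149)

Apply the extended Euclidean algorithm to (149, 39), tracking rows (r, s, t) with s·149 + t·39 = r. Each division r_prev = q·r_cur + r_new produces the new row as (previous row) − q·(current row):
  row A: (149, 1, 0)   [1·149 + 0·39 = 149]
  row B: (39, 0, 1)   [0·149 + 1·39 = 39]
  149 = 3·39 + 32   → row C = row A − 3·row B = (32, 1, −3)   [check: 1·149 − 3·39 = 32]
  39 = 1·32 + 7   → row D = row B − 1·row C = (7, −1, 4)   [check: −1·149 + 4·39 = 7]
  32 = 4·7 + 4   → row E = row C − 4·row D = (4, 5, −19)   [check: 5·149 − 19·39 = 4]
  7 = 1·4 + 3   → row F = row D − 1·row E = (3, −6, 23)   [check: −6·149 + 23·39 = 3]
  4 = 1·3 + 1   → row G = row E − 1·row F = (1, 11, −42)   [check: 11·149 − 42·39 = 1]
  3 = 3·1 + 0   → remainder 0, stop. gcd = 1 (last nonzero row G).
The gcd is 1, so 39 is invertible mod 149. The last nonzero row gives 11·149 − 42·39 = 1, so t = −42. So 39^(−1) ≡ −42 ≡ 107 (mod 149). Verify: 39 · 107 = 4173 ≡ 1 (mod 149). ✓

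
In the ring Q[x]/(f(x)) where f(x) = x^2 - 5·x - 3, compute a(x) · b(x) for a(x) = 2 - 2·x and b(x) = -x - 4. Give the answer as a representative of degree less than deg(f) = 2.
First multiply in Q[x] without reducing: a · b = 2·x^2 + 6·x - 8. Now divide by f(x) = x^2 - 5·x - 3, eliminating the leading term at each step:
  leading term 2·x^2: subtract (2)·f(x) = 2·x^2 - 10·x - 6, leaving 16·x - 2
The degree is now < 2, so this is the remainder. Hence a · b ≡ 16·x - 2 in Q[x]/(f).

Final answer: a · b ≡ 16·x - 2 (mod f(x))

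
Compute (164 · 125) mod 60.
40

Reduce the factors first: 164 ≡ 44, 125 ≡ 5 (mod 60), so 164 · 125 ≡ 44 · 5 (mod 60). 44 · 5 = 220. Dividing by 60: 220 = 3·60 + 40. So (164 · 125) mod 60 = 40.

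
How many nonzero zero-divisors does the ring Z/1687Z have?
In Z/1687Z each nonzero element is either a unit (gcd with 1687 is 1) or a zero-divisor (gcd > 1). The number of units is φ(1687): factorise 1687 = 7 · 241, so φ(1687) = (7 − 1) · (241 − 1) = 6 · 240 = 1440. The nonzero elements number 1687 − 1 = 1686. Hence the nonzero zero-divisors number 1686 − 1440 = 246.

Final answer: Z/1687Z has 246 nonzero zero-divisors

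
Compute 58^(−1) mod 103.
58^(−1) ≡ 16 (mod 103)

Apply the extended Euclidean algorithm to (103, 58), tracking rows (r, s, t) with s·103 + t·58 = r. Each division r_prev = q·r_cur + r_new produces the new row as (previous row) − q·(current row):
  row A: (103, 1, 0)   [1·103 + 0·58 = 103]
  row B: (58, 0, 1)   [0·103 + 1·58 = 58]
  103 = 1·58 + 45   → row C = row A − 1·row B = (45, 1, −1)   [check: 1·103 − 1·58 = 45]
  58 = 1·45 + 13   → row D = row B − 1·row C = (13, −1, 2)   [check: −1·103 + 2·58 = 13]
  45 = 3·13 + 6   → row E = row C − 3·row D = (6, 4, −7)   [check: 4·103 − 7·58 = 6]
  13 = 2·6 + 1   → row F = row D − 2·row E = (1, −9, 16)   [check: −9·103 + 16·58 = 1]
  6 = 6·1 + 0   → remainder 0, stop. gcd = 1 (last nonzero row F).
The gcd is 1, so 58 is invertible mod 103. The last nonzero row gives −9·103 + 16·58 = 1, so t = 16. So 58^(−1) ≡ 16 (mod 103). Verify: 58 · 16 = 928 ≡ 1 (mod 103). ✓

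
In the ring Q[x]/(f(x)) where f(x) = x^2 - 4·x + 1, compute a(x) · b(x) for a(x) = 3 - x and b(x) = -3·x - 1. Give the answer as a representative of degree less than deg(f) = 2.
a · b ≡ 4·x - 6 (mod f(x))

First multiply in Q[x] without reducing: a · b = 3·x^2 - 8·x - 3. Now divide by f(x) = x^2 - 4·x + 1, eliminating the leading term at each step:
  leading term 3·x^2: subtract (3)·f(x) = 3·x^2 - 12·x + 3, leaving 4·x - 6
The degree is now < 2, so this is the remainder. Hence a · b ≡ 4·x - 6 in Q[x]/(f).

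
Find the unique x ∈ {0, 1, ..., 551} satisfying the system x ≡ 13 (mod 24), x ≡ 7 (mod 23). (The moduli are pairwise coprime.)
The moduli 24, 23 are pairwise coprime, so by the CRT there is a unique solution mod 24·23 = 552.
Solve by successive substitution. Start with x ≡ 13 (mod 24).
  Combine with x ≡ 7 (mod 23): write x = 13 + 24·t and require 13 + 24·t ≡ 7 (mod 23), i.e. 24·t ≡ 7 − 13 ≡ 17 (mod 23). Since 24^(−1) ≡ 1 (mod 23) (24 ≡ 1 (mod 23)), t ≡ 1·17 ≡ 17 (mod 23). So x ≡ 13 + 24·17 = 421 (mod 552).
Unique solution in [0, 552): x = 421.

Final answer: x ≡ 421 (mod 552); the representative in [0, 552) is 421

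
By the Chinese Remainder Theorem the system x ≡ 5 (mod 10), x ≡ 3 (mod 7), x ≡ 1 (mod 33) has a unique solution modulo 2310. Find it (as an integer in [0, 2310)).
The moduli 10, 7, 33 are pairwise coprime, so by the CRT there is a unique solution mod 10·7·33 = 2310.
Solve by successive substitution. Start with x ≡ 5 (mod 10).
  Combine with x ≡ 3 (mod 7): write x = 5 + 10·t and require 5 + 10·t ≡ 3 (mod 7), i.e. 10·t ≡ 3 − 5 ≡ 5 (mod 7). Since 10^(−1) ≡ 5 (mod 7) (10 ≡ 3 (mod 7)), t ≡ 5·5 ≡ 4 (mod 7). So x ≡ 5 + 10·4 = 45 (mod 70).
  Combine with x ≡ 1 (mod 33): write x = 45 + 70·t and require 45 + 70·t ≡ 1 (mod 33), i.e. 70·t ≡ 1 − 45 ≡ 22 (mod 33). Since 70^(−1) ≡ 25 (mod 33) (70 ≡ 4 (mod 33)), t ≡ 25·22 ≡ 22 (mod 33). So x ≡ 45 + 70·22 = 1585 (mod 2310).
Unique solution in [0, 2310): x = 1585.

Final answer: x ≡ 1585 (mod 2310); the representative in [0, 2310) is 1585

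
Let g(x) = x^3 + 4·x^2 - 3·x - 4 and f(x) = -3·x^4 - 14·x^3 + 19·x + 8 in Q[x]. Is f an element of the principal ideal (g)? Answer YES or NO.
In Q[x] the ideal (g) consists of all multiples of g, so f ∈ (g) iff g | f, i.e. iff the remainder of f on division by g is 0. Divide f by g (g is monic, so eliminate the leading term of the running remainder at each step):
  leading term -3·x^4: subtract (-3·x)·g(x) = -3·x^4 - 12·x^3 + 9·x^2 + 12·x, leaving -2·x^3 - 9·x^2 + 7·x + 8
  leading term -2·x^3: subtract (-2)·g(x) = -2·x^3 - 8·x^2 + 6·x + 8, leaving -x^2 + x
The remainder r(x) = -x^2 + x ≠ 0 (and deg r < deg g), so g ∤ f, i.e. f ∉ (g).

Final answer: NO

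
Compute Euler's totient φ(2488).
φ is multiplicative, with φ(p^e) = p^e − p^(e−1). Factorise 2488 = 2^3 · 311. Then
  φ(2488) = (2^3 − 2^2) · (311 − 1) = 4 · 310 = 1240.

Final answer: φ(2488) = 1240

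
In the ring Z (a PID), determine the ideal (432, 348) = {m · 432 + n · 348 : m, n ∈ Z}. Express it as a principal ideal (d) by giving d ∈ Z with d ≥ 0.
(432, 348) = (12); d = 12

In the PID Z, (a, b) is generated by gcd(a, b). Compute gcd(432, 348) with the extended Euclidean algorithm, tracking rows (r, s, t) with s·432 + t·348 = r:
  row A: (432, 1, 0)   [1·432 + 0·348 = 432]
  row B: (348, 0, 1)   [0·432 + 1·348 = 348]
  432 = 1·348 + 84   → row C = row A − 1·row B = (84, 1, −1)   [check: 1·432 − 1·348 = 84]
  348 = 4·84 + 12   → row D = row B − 4·row C = (12, −4, 5)   [check: −4·432 + 5·348 = 12]
  84 = 7·12 + 0   → remainder 0, stop. gcd = 12 (last nonzero row D).
So gcd(432, 348) = 12, with Bézout identity −4·432 + 5·348 = 12. Containment (⊇): the Bézout identity exhibits 12 as an element of (432, 348), giving (12) ⊆ (432, 348). Containment (⊆): since 12 | 432 and 12 | 348 (432 = 12·36, 348 = 12·29), every Z-linear combination of 432 and 348 is divisible by 12, so (432, 348) ⊆ (12). Therefore (432, 348) = (12), d = 12.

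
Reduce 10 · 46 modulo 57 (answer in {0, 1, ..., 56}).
Both factors are already reduced mod 57. 10 · 46 = 460. Dividing by 57: 460 = 8·57 + 4. So (10 · 46) mod 57 = 4.

Final answer: 4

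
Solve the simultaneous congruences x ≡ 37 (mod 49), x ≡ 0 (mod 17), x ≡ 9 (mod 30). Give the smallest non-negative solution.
x ≡ 12189 (mod 24990); the representative in [0, 24990) is 12189

The moduli 49, 17, 30 are pairwise coprime, so by the CRT there is a unique solution mod 49·17·30 = 24990.
Solve by successive substitution. Start with x ≡ 37 (mod 49).
  Combine with x ≡ 0 (mod 17): write x = 37 + 49·t and require 37 + 49·t ≡ 0 (mod 17), i.e. 49·t ≡ 0 − 37 ≡ 14 (mod 17). Since 49^(−1) ≡ 8 (mod 17) (49 ≡ 15 (mod 17)), t ≡ 8·14 ≡ 10 (mod 17). So x ≡ 37 + 49·10 = 527 (mod 833).
  Combine with x ≡ 9 (mod 30): write x = 527 + 833·t and require 527 + 833·t ≡ 9 (mod 30), i.e. 833·t ≡ 9 − 527 ≡ 22 (mod 30). Since 833^(−1) ≡ 17 (mod 30) (833 ≡ 23 (mod 30)), t ≡ 17·22 ≡ 14 (mod 30). So x ≡ 527 + 833·14 = 12189 (mod 24990).
Unique solution in [0, 24990): x = 12189.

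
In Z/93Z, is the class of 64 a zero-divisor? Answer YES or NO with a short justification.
NO

gcd(64, 93) = 1, so 64 is a unit in Z/93Z (it has a multiplicative inverse). A unit cannot be a zero-divisor: if 64·b ≡ 0 then multiplying both sides by 64^(−1) gives b ≡ 0. So 64 is not a zero-divisor.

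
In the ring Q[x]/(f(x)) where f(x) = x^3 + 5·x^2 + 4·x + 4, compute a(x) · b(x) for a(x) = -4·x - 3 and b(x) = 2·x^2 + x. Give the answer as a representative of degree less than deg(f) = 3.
a · b ≡ 30·x^2 + 29·x + 32 (mod f(x))

First multiply in Q[x] without reducing: a · b = -8·x^3 - 10·x^2 - 3·x. Now divide by f(x) = x^3 + 5·x^2 + 4·x + 4, eliminating the leading term at each step:
  leading term -8·x^3: subtract (-8)·f(x) = -8·x^3 - 40·x^2 - 32·x - 32, leaving 30·x^2 + 29·x + 32
The degree is now < 3, so this is the remainder. Hence a · b ≡ 30·x^2 + 29·x + 32 in Q[x]/(f).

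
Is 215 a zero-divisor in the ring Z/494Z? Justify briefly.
NO

gcd(215, 494) = 1, so 215 is a unit in Z/494Z (it has a multiplicative inverse). A unit cannot be a zero-divisor: if 215·b ≡ 0 then multiplying both sides by 215^(−1) gives b ≡ 0. So 215 is not a zero-divisor.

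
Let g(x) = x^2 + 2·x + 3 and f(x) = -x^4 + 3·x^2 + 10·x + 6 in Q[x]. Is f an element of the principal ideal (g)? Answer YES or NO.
In Q[x] the ideal (g) consists of all multiples of g, so f ∈ (g) iff g | f, i.e. iff the remainder of f on division by g is 0. Divide f by g (g is monic, so eliminate the leading term of the running remainder at each step):
  leading term -x^4: subtract (-x^2)·g(x) = -x^4 - 2·x^3 - 3·x^2, leaving 2·x^3 + 6·x^2 + 10·x + 6
  leading term 2·x^3: subtract (2·x)·g(x) = 2·x^3 + 4·x^2 + 6·x, leaving 2·x^2 + 4·x + 6
  leading term 2·x^2: subtract (2)·g(x) = 2·x^2 + 4·x + 6, leaving 0
The remainder is 0, so f(x) = g(x) · h(x) with h(x) = -x^2 + 2·x + 2. Hence g | f, i.e. f ∈ (g).

Final answer: YES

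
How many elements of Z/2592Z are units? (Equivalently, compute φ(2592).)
An element a ∈ Z/2592Z is a unit iff gcd(a, 2592) = 1, so the number of units is φ(2592). φ is multiplicative, with φ(p^e) = p^e − p^(e−1). Factorise 2592 = 2^5 · 3^4. Then
  φ(2592) = (2^5 − 2^4) · (3^4 − 3^3) = 16 · 54 = 864.

Final answer: Z/2592Z has φ(2592) = 864 units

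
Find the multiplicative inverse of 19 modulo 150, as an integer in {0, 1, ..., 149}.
19^(−1) ≡ 79 (mod 150)

Apply the extended Euclidean algorithm to (150, 19), tracking rows (r, s, t) with s·150 + t·19 = r. Each division r_prev = q·r_cur + r_new produces the new row as (previous row) − q·(current row):
  row A: (150, 1, 0)   [1·150 + 0·19 = 150]
  row B: (19, 0, 1)   [0·150 + 1·19 = 19]
  150 = 7·19 + 17   → row C = row A − 7·row B = (17, 1, −7)   [check: 1·150 − 7·19 = 17]
  19 = 1·17 + 2   → row D = row B − 1·row C = (2, −1, 8)   [check: −1·150 + 8·19 = 2]
  17 = 8·2 + 1   → row E = row C − 8·row D = (1, 9, −71)   [check: 9·150 − 71·19 = 1]
  2 = 2·1 + 0   → remainder 0, stop. gcd = 1 (last nonzero row E).
The gcd is 1, so 19 is invertible mod 150. The last nonzero row gives 9·150 − 71·19 = 1, so t = −71. So 19^(−1) ≡ −71 ≡ 79 (mod 150). Verify: 19 · 79 = 1501 ≡ 1 (mod 150). ✓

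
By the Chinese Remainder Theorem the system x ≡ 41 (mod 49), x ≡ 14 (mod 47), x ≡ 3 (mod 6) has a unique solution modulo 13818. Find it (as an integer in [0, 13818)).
x ≡ 531 (mod 13818); the representative in [0, 13818) is 531

The moduli 49, 47, 6 are pairwise coprime, so by the CRT there is a unique solution mod 49·47·6 = 13818.
Solve by successive substitution. Start with x ≡ 41 (mod 49).
  Combine with x ≡ 14 (mod 47): write x = 41 + 49·t and require 41 + 49·t ≡ 14 (mod 47), i.e. 49·t ≡ 14 − 41 ≡ 20 (mod 47). Since 49^(−1) ≡ 24 (mod 47) (49 ≡ 2 (mod 47)), t ≡ 24·20 ≡ 10 (mod 47). So x ≡ 41 + 49·10 = 531 (mod 2303).
  Combine with x ≡ 3 (mod 6): write x = 531 + 2303·t and require 531 + 2303·t ≡ 3 (mod 6), i.e. 2303·t ≡ 3 − 531 ≡ 0 (mod 6). Since 2303^(−1) ≡ 5 (mod 6) (2303 ≡ 5 (mod 6)), t ≡ 5·0 ≡ 0 (mod 6). So x ≡ 531 + 2303·0 = 531 (mod 13818).
Unique solution in [0, 13818): x = 531.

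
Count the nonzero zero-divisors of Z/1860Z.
Z/1860Z has 1379 nonzero zero-divisors

In Z/1860Z each nonzero element is either a unit (gcd with 1860 is 1) or a zero-divisor (gcd > 1). The number of units is φ(1860): factorise 1860 = 2^2 · 3 · 5 · 31, so φ(1860) = (2^2 − 2^1) · (3 − 1) · (5 − 1) · (31 − 1) = 2 · 2 · 4 · 30 = 480. The nonzero elements number 1860 − 1 = 1859. Hence the nonzero zero-divisors number 1859 − 480 = 1379.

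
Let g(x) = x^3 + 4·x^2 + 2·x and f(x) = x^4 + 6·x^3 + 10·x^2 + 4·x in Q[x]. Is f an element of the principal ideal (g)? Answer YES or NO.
YES

In Q[x] the ideal (g) consists of all multiples of g, so f ∈ (g) iff g | f, i.e. iff the remainder of f on division by g is 0. Divide f by g (g is monic, so eliminate the leading term of the running remainder at each step):
  leading term x^4: subtract (x)·g(x) = x^4 + 4·x^3 + 2·x^2, leaving 2·x^3 + 8·x^2 + 4·x
  leading term 2·x^3: subtract (2)·g(x) = 2·x^3 + 8·x^2 + 4·x, leaving 0
The remainder is 0, so f(x) = g(x) · h(x) with h(x) = x + 2. Hence g | f, i.e. f ∈ (g).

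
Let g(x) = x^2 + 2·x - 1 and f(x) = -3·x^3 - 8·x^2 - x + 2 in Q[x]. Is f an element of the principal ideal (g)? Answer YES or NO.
YES

In Q[x] the ideal (g) consists of all multiples of g, so f ∈ (g) iff g | f, i.e. iff the remainder of f on division by g is 0. Divide f by g (g is monic, so eliminate the leading term of the running remainder at each step):
  leading term -3·x^3: subtract (-3·x)·g(x) = -3·x^3 - 6·x^2 + 3·x, leaving -2·x^2 - 4·x + 2
  leading term -2·x^2: subtract (-2)·g(x) = -2·x^2 - 4·x + 2, leaving 0
The remainder is 0, so f(x) = g(x) · h(x) with h(x) = -3·x - 2. Hence g | f, i.e. f ∈ (g).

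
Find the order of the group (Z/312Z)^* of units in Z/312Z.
(Z/312Z)^* consists of the classes a with gcd(a, 312) = 1, so its order is φ(312). φ is multiplicative, with φ(p^e) = p^e − p^(e−1). Factorise 312 = 2^3 · 3 · 13. Then
  φ(312) = (2^3 − 2^2) · (3 − 1) · (13 − 1) = 4 · 2 · 12 = 96.
Thus |(Z/312Z)^*| = 96.

Final answer: |(Z/312Z)^*| = 96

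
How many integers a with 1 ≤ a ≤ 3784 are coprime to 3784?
The number of a ∈ {1, ..., 3784} with gcd(a, 3784) = 1 is by definition Euler's totient φ(3784). φ is multiplicative, with φ(p^e) = p^e − p^(e−1). Factorise 3784 = 2^3 · 11 · 43. Then
  φ(3784) = (2^3 − 2^2) · (11 − 1) · (43 − 1) = 4 · 10 · 42 = 1680.
So there are 1680 such integers.

Final answer: 1680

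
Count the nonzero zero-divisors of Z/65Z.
In Z/65Z each nonzero element is either a unit (gcd with 65 is 1) or a zero-divisor (gcd > 1). The number of units is φ(65): factorise 65 = 5 · 13, so φ(65) = (5 − 1) · (13 − 1) = 4 · 12 = 48. The nonzero elements number 65 − 1 = 64. Hence the nonzero zero-divisors number 64 − 48 = 16.

Final answer: Z/65Z has 16 nonzero zero-divisors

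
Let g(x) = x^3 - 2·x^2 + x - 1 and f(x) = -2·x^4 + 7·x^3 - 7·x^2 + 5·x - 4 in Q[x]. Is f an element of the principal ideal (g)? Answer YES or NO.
NO

In Q[x] the ideal (g) consists of all multiples of g, so f ∈ (g) iff g | f, i.e. iff the remainder of f on division by g is 0. Divide f by g (g is monic, so eliminate the leading term of the running remainder at each step):
  leading term -2·x^4: subtract (-2·x)·g(x) = -2·x^4 + 4·x^3 - 2·x^2 + 2·x, leaving 3·x^3 - 5·x^2 + 3·x - 4
  leading term 3·x^3: subtract (3)·g(x) = 3·x^3 - 6·x^2 + 3·x - 3, leaving x^2 - 1
The remainder r(x) = x^2 - 1 ≠ 0 (and deg r < deg g), so g ∤ f, i.e. f ∉ (g).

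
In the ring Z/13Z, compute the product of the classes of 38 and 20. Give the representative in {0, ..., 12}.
6

Reduce the factors first: 38 ≡ 12, 20 ≡ 7 (mod 13), so 38 · 20 ≡ 12 · 7 (mod 13). 12 · 7 = 84. Dividing by 13: 84 = 6·13 + 6. So (38 · 20) mod 13 = 6.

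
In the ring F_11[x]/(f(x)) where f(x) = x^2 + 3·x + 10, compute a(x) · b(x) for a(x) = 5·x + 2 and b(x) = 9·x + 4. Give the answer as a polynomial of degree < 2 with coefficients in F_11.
Multiply as integer polynomials: a · b = 45·x^2 + 38·x + 8. Reducing coefficients mod 11: a · b ≡ x^2 + 5·x + 8. Now divide by f(x) = x^2 + 3·x + 10 in F_11[x], eliminating the leading term at each step:
  leading term x^2: subtract (1)·f(x) = x^2 + 3·x + 10, leaving 2·x + 9 (coefficients mod 11)
The degree is now < 2, so this is the remainder. Hence a · b ≡ 2·x + 9 in F_11[x]/(f).

Final answer: a · b ≡ 2·x + 9 (mod f(x))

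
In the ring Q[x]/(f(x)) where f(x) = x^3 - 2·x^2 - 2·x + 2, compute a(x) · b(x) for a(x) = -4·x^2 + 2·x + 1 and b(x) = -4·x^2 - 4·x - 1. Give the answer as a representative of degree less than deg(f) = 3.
a · b ≡ 104·x^2 + 42·x - 81 (mod f(x))

First multiply in Q[x] without reducing: a · b = 16·x^4 + 8·x^3 - 8·x^2 - 6·x - 1. Now divide by f(x) = x^3 - 2·x^2 - 2·x + 2, eliminating the leading term at each step:
  leading term 16·x^4: subtract (16·x)·f(x) = 16·x^4 - 32·x^3 - 32·x^2 + 32·x, leaving 40·x^3 + 24·x^2 - 38·x - 1
  leading term 40·x^3: subtract (40)·f(x) = 40·x^3 - 80·x^2 - 80·x + 80, leaving 104·x^2 + 42·x - 81
The degree is now < 3, so this is the remainder. Hence a · b ≡ 104·x^2 + 42·x - 81 in Q[x]/(f).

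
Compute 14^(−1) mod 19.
Apply the extended Euclidean algorithm to (19, 14), tracking rows (r, s, t) with s·19 + t·14 = r. Each division r_prev = q·r_cur + r_new produces the new row as (previous row) − q·(current row):
  row A: (19, 1, 0)   [1·19 + 0·14 = 19]
  row B: (14, 0, 1)   [0·19 + 1·14 = 14]
  19 = 1·14 + 5   → row C = row A − 1·row B = (5, 1, −1)   [check: 1·19 − 1·14 = 5]
  14 = 2·5 + 4   → row D = row B − 2·row C = (4, −2, 3)   [check: −2·19 + 3·14 = 4]
  5 = 1·4 + 1   → row E = row C − 1·row D = (1, 3, −4)   [check: 3·19 − 4·14 = 1]
  4 = 4·1 + 0   → remainder 0, stop. gcd = 1 (last nonzero row E).
The gcd is 1, so 14 is invertible mod 19. The last nonzero row gives 3·19 − 4·14 = 1, so t = −4. So 14^(−1) ≡ −4 ≡ 15 (mod 19). Verify: 14 · 15 = 210 ≡ 1 (mod 19). ✓

Final answer: 14^(−1) ≡ 15 (mod 19)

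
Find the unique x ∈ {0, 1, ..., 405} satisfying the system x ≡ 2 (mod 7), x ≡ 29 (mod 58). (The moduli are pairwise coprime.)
The moduli 7, 58 are pairwise coprime, so by the CRT there is a unique solution mod 7·58 = 406.
Solve by successive substitution. Start with x ≡ 2 (mod 7).
  Combine with x ≡ 29 (mod 58): write x = 2 + 7·t and require 2 + 7·t ≡ 29 (mod 58), i.e. 7·t ≡ 29 − 2 ≡ 27 (mod 58). Since 7^(−1) ≡ 25 (mod 58), t ≡ 25·27 ≡ 37 (mod 58). So x ≡ 2 + 7·37 = 261 (mod 406).
Unique solution in [0, 406): x = 261.

Final answer: x ≡ 261 (mod 406); the representative in [0, 406) is 261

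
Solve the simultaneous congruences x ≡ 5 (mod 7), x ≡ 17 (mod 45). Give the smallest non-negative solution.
x ≡ 152 (mod 315); the representative in [0, 315) is 152

The moduli 7, 45 are pairwise coprime, so by the CRT there is a unique solution mod 7·45 = 315.
Solve by successive substitution. Start with x ≡ 5 (mod 7).
  Combine with x ≡ 17 (mod 45): write x = 5 + 7·t and require 5 + 7·t ≡ 17 (mod 45), i.e. 7·t ≡ 17 − 5 ≡ 12 (mod 45). Since 7^(−1) ≡ 13 (mod 45), t ≡ 13·12 ≡ 21 (mod 45). So x ≡ 5 + 7·21 = 152 (mod 315).
Unique solution in [0, 315): x = 152.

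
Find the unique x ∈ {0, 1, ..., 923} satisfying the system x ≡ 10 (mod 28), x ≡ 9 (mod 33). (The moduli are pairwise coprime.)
The moduli 28, 33 are pairwise coprime, so by the CRT there is a unique solution mod 28·33 = 924.
Solve by successive substitution. Start with x ≡ 10 (mod 28).
  Combine with x ≡ 9 (mod 33): write x = 10 + 28·t and require 10 + 28·t ≡ 9 (mod 33), i.e. 28·t ≡ 9 − 10 ≡ 32 (mod 33). Since 28^(−1) ≡ 13 (mod 33), t ≡ 13·32 ≡ 20 (mod 33). So x ≡ 10 + 28·20 = 570 (mod 924).
Unique solution in [0, 924): x = 570.

Final answer: x ≡ 570 (mod 924); the representative in [0, 924) is 570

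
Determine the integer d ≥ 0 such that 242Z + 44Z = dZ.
(242, 44) = (22); d = 22

In the PID Z, (a, b) is generated by gcd(a, b). Compute gcd(242, 44) with the extended Euclidean algorithm, tracking rows (r, s, t) with s·242 + t·44 = r:
  row A: (242, 1, 0)   [1·242 + 0·44 = 242]
  row B: (44, 0, 1)   [0·242 + 1·44 = 44]
  242 = 5·44 + 22   → row C = row A − 5·row B = (22, 1, −5)   [check: 1·242 − 5·44 = 22]
  44 = 2·22 + 0   → remainder 0, stop. gcd = 22 (last nonzero row C).
So gcd(242, 44) = 22, with Bézout identity 1·242 − 5·44 = 22. Containment (⊇): the Bézout identity exhibits 22 as an element of (242, 44), giving (22) ⊆ (242, 44). Containment (⊆): since 22 | 242 and 22 | 44 (242 = 22·11, 44 = 22·2), every Z-linear combination of 242 and 44 is divisible by 22, so (242, 44) ⊆ (22). Therefore (242, 44) = (22), d = 22.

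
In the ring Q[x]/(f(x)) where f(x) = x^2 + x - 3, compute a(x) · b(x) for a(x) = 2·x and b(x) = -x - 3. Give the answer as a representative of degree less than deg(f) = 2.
a · b ≡ -4·x - 6 (mod f(x))

First multiply in Q[x] without reducing: a · b = -2·x^2 - 6·x. Now divide by f(x) = x^2 + x - 3, eliminating the leading term at each step:
  leading term -2·x^2: subtract (-2)·f(x) = -2·x^2 - 2·x + 6, leaving -4·x - 6
The degree is now < 2, so this is the remainder. Hence a · b ≡ -4·x - 6 in Q[x]/(f).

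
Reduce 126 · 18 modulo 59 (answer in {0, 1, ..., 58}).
26

Reduce the factors first: 126 ≡ 8 (mod 59), so 126 · 18 ≡ 8 · 18 (mod 59). 8 · 18 = 144. Dividing by 59: 144 = 2·59 + 26. So (126 · 18) mod 59 = 26.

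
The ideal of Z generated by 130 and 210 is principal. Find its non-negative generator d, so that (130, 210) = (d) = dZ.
(130, 210) = (10); d = 10

In the PID Z, (a, b) is generated by gcd(a, b). Compute gcd(210, 130) with the extended Euclidean algorithm, tracking rows (r, s, t) with s·210 + t·130 = r:
  row A: (210, 1, 0)   [1·210 + 0·130 = 210]
  row B: (130, 0, 1)   [0·210 + 1·130 = 130]
  210 = 1·130 + 80   → row C = row A − 1·row B = (80, 1, −1)   [check: 1·210 − 1·130 = 80]
  130 = 1·80 + 50   → row D = row B − 1·row C = (50, −1, 2)   [check: −1·210 + 2·130 = 50]
  80 = 1·50 + 30   → row E = row C − 1·row D = (30, 2, −3)   [check: 2·210 − 3·130 = 30]
  50 = 1·30 + 20   → row F = row D − 1·row E = (20, −3, 5)   [check: −3·210 + 5·130 = 20]
  30 = 1·20 + 10   → row G = row E − 1·row F = (10, 5, −8)   [check: 5·210 − 8·130 = 10]
  20 = 2·10 + 0   → remainder 0, stop. gcd = 10 (last nonzero row G).
So gcd(130, 210) = 10, with Bézout identity 5·210 − 8·130 = 10. Containment (⊇): the Bézout identity exhibits 10 as an element of (130, 210), giving (10) ⊆ (130, 210). Containment (⊆): since 10 | 130 and 10 | 210 (130 = 10·13, 210 = 10·21), every Z-linear combination of 130 and 210 is divisible by 10, so (130, 210) ⊆ (10). Therefore (130, 210) = (10), d = 10.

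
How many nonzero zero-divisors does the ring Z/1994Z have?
Z/1994Z has 997 nonzero zero-divisors

In Z/1994Z each nonzero element is either a unit (gcd with 1994 is 1) or a zero-divisor (gcd > 1). The number of units is φ(1994): factorise 1994 = 2 · 997, so φ(1994) = (2 − 1) · (997 − 1) = 1 · 996 = 996. The nonzero elements number 1994 − 1 = 1993. Hence the nonzero zero-divisors number 1993 − 996 = 997.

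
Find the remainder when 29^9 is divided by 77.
Use repeated squaring. Binary(9) = 1001. Walk through the bits of the exponent 9 left-to-right: at each bit after the leading one, square the running value, then multiply by 29 if the bit is 1 (always reducing mod 77):
  bit 1 = 1 (leading): start with 29.
  bit 2 = 0: square 29^2 = 841 ≡ 71 (mod 77).
  bit 3 = 0: square 71^2 = 5041 ≡ 36 (mod 77).
  bit 4 = 1: square 36^2 = 1296 ≡ 64; bit is 1, so multiply 64·29 = 1856 ≡ 8 (mod 77).
Final value: 29^9 ≡ 8 (mod 77).

Final answer: 8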